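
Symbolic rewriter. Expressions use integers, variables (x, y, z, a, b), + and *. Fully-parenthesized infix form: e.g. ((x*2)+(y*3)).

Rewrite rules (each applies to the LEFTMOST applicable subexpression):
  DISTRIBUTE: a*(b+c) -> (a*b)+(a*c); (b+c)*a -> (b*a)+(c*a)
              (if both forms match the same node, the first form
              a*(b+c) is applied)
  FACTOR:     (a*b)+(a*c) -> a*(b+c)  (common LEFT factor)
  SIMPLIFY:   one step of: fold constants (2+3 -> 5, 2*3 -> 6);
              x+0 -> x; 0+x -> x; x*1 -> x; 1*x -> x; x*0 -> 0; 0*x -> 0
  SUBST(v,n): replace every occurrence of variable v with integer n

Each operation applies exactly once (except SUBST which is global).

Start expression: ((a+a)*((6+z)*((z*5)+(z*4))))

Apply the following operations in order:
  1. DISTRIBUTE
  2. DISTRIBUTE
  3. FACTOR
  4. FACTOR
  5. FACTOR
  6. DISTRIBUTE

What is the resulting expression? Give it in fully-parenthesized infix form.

Answer: (a*(((6+z)*((z*5)+(z*4)))+((6+z)*((z*5)+(z*4)))))

Derivation:
Start: ((a+a)*((6+z)*((z*5)+(z*4))))
Apply DISTRIBUTE at root (target: ((a+a)*((6+z)*((z*5)+(z*4))))): ((a+a)*((6+z)*((z*5)+(z*4)))) -> ((a*((6+z)*((z*5)+(z*4))))+(a*((6+z)*((z*5)+(z*4)))))
Apply DISTRIBUTE at LR (target: ((6+z)*((z*5)+(z*4)))): ((a*((6+z)*((z*5)+(z*4))))+(a*((6+z)*((z*5)+(z*4))))) -> ((a*(((6+z)*(z*5))+((6+z)*(z*4))))+(a*((6+z)*((z*5)+(z*4)))))
Apply FACTOR at root (target: ((a*(((6+z)*(z*5))+((6+z)*(z*4))))+(a*((6+z)*((z*5)+(z*4)))))): ((a*(((6+z)*(z*5))+((6+z)*(z*4))))+(a*((6+z)*((z*5)+(z*4))))) -> (a*((((6+z)*(z*5))+((6+z)*(z*4)))+((6+z)*((z*5)+(z*4)))))
Apply FACTOR at RL (target: (((6+z)*(z*5))+((6+z)*(z*4)))): (a*((((6+z)*(z*5))+((6+z)*(z*4)))+((6+z)*((z*5)+(z*4))))) -> (a*(((6+z)*((z*5)+(z*4)))+((6+z)*((z*5)+(z*4)))))
Apply FACTOR at R (target: (((6+z)*((z*5)+(z*4)))+((6+z)*((z*5)+(z*4))))): (a*(((6+z)*((z*5)+(z*4)))+((6+z)*((z*5)+(z*4))))) -> (a*((6+z)*(((z*5)+(z*4))+((z*5)+(z*4)))))
Apply DISTRIBUTE at R (target: ((6+z)*(((z*5)+(z*4))+((z*5)+(z*4))))): (a*((6+z)*(((z*5)+(z*4))+((z*5)+(z*4))))) -> (a*(((6+z)*((z*5)+(z*4)))+((6+z)*((z*5)+(z*4)))))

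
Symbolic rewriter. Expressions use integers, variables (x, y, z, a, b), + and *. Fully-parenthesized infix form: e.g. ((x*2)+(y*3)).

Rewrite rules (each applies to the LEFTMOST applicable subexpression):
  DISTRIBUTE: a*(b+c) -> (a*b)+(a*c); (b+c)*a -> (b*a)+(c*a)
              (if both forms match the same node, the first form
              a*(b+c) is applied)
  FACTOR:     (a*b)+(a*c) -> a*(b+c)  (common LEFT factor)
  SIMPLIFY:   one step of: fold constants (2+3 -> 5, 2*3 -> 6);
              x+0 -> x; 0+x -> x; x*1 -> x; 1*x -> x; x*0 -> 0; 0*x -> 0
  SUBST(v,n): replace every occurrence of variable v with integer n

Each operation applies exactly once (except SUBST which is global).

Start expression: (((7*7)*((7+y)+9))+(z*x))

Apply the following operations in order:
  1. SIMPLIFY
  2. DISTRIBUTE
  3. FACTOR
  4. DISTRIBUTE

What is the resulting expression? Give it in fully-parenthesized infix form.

Start: (((7*7)*((7+y)+9))+(z*x))
Apply SIMPLIFY at LL (target: (7*7)): (((7*7)*((7+y)+9))+(z*x)) -> ((49*((7+y)+9))+(z*x))
Apply DISTRIBUTE at L (target: (49*((7+y)+9))): ((49*((7+y)+9))+(z*x)) -> (((49*(7+y))+(49*9))+(z*x))
Apply FACTOR at L (target: ((49*(7+y))+(49*9))): (((49*(7+y))+(49*9))+(z*x)) -> ((49*((7+y)+9))+(z*x))
Apply DISTRIBUTE at L (target: (49*((7+y)+9))): ((49*((7+y)+9))+(z*x)) -> (((49*(7+y))+(49*9))+(z*x))

Answer: (((49*(7+y))+(49*9))+(z*x))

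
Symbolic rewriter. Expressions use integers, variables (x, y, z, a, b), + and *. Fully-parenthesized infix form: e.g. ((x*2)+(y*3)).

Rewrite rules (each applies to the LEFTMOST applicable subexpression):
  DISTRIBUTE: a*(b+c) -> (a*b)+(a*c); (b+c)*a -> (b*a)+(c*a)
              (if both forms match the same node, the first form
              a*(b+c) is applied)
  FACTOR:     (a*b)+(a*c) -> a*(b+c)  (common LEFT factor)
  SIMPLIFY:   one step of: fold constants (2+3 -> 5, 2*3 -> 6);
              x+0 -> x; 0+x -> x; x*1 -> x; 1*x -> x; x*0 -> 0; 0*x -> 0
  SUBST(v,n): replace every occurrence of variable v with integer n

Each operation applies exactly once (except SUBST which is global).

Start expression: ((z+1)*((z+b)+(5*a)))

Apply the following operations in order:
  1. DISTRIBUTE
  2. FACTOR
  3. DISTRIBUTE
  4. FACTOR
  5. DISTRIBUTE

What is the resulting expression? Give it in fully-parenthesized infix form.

Start: ((z+1)*((z+b)+(5*a)))
Apply DISTRIBUTE at root (target: ((z+1)*((z+b)+(5*a)))): ((z+1)*((z+b)+(5*a))) -> (((z+1)*(z+b))+((z+1)*(5*a)))
Apply FACTOR at root (target: (((z+1)*(z+b))+((z+1)*(5*a)))): (((z+1)*(z+b))+((z+1)*(5*a))) -> ((z+1)*((z+b)+(5*a)))
Apply DISTRIBUTE at root (target: ((z+1)*((z+b)+(5*a)))): ((z+1)*((z+b)+(5*a))) -> (((z+1)*(z+b))+((z+1)*(5*a)))
Apply FACTOR at root (target: (((z+1)*(z+b))+((z+1)*(5*a)))): (((z+1)*(z+b))+((z+1)*(5*a))) -> ((z+1)*((z+b)+(5*a)))
Apply DISTRIBUTE at root (target: ((z+1)*((z+b)+(5*a)))): ((z+1)*((z+b)+(5*a))) -> (((z+1)*(z+b))+((z+1)*(5*a)))

Answer: (((z+1)*(z+b))+((z+1)*(5*a)))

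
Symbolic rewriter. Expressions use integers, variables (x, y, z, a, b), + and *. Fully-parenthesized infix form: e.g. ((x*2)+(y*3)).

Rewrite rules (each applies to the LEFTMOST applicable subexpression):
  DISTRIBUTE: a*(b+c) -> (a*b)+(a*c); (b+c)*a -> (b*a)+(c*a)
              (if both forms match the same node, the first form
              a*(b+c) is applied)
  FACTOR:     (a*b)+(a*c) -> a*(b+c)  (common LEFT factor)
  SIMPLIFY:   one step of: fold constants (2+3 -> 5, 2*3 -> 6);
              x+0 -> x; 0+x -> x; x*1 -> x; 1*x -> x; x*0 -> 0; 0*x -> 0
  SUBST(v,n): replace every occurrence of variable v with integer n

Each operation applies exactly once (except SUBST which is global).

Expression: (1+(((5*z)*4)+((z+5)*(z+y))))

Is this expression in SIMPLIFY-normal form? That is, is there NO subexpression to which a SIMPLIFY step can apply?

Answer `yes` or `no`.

Expression: (1+(((5*z)*4)+((z+5)*(z+y))))
Scanning for simplifiable subexpressions (pre-order)...
  at root: (1+(((5*z)*4)+((z+5)*(z+y)))) (not simplifiable)
  at R: (((5*z)*4)+((z+5)*(z+y))) (not simplifiable)
  at RL: ((5*z)*4) (not simplifiable)
  at RLL: (5*z) (not simplifiable)
  at RR: ((z+5)*(z+y)) (not simplifiable)
  at RRL: (z+5) (not simplifiable)
  at RRR: (z+y) (not simplifiable)
Result: no simplifiable subexpression found -> normal form.

Answer: yes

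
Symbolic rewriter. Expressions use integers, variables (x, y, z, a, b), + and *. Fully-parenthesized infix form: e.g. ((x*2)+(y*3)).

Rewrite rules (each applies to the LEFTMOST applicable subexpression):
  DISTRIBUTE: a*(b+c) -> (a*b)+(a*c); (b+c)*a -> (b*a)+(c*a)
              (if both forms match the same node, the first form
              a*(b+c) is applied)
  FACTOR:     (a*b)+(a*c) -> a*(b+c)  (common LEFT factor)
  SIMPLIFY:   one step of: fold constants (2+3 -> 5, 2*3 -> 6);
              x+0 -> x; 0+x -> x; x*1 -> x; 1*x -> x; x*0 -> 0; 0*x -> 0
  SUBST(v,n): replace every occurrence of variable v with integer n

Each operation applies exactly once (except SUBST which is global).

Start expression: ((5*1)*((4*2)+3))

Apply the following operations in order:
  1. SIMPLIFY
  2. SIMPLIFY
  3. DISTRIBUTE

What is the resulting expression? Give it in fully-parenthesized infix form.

Start: ((5*1)*((4*2)+3))
Apply SIMPLIFY at L (target: (5*1)): ((5*1)*((4*2)+3)) -> (5*((4*2)+3))
Apply SIMPLIFY at RL (target: (4*2)): (5*((4*2)+3)) -> (5*(8+3))
Apply DISTRIBUTE at root (target: (5*(8+3))): (5*(8+3)) -> ((5*8)+(5*3))

Answer: ((5*8)+(5*3))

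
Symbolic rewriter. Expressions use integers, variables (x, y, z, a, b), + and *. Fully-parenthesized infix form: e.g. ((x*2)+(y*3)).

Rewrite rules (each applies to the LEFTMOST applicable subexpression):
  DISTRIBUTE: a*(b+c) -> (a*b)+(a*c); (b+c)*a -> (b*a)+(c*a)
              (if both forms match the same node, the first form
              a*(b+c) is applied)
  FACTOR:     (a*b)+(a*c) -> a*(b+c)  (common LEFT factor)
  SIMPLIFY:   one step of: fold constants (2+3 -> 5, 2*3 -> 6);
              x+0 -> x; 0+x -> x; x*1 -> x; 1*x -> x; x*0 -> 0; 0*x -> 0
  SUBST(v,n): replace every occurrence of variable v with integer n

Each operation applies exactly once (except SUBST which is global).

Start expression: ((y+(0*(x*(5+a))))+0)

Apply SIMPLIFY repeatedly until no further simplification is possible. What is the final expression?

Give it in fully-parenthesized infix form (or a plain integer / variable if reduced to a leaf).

Answer: y

Derivation:
Start: ((y+(0*(x*(5+a))))+0)
Step 1: at root: ((y+(0*(x*(5+a))))+0) -> (y+(0*(x*(5+a)))); overall: ((y+(0*(x*(5+a))))+0) -> (y+(0*(x*(5+a))))
Step 2: at R: (0*(x*(5+a))) -> 0; overall: (y+(0*(x*(5+a)))) -> (y+0)
Step 3: at root: (y+0) -> y; overall: (y+0) -> y
Fixed point: y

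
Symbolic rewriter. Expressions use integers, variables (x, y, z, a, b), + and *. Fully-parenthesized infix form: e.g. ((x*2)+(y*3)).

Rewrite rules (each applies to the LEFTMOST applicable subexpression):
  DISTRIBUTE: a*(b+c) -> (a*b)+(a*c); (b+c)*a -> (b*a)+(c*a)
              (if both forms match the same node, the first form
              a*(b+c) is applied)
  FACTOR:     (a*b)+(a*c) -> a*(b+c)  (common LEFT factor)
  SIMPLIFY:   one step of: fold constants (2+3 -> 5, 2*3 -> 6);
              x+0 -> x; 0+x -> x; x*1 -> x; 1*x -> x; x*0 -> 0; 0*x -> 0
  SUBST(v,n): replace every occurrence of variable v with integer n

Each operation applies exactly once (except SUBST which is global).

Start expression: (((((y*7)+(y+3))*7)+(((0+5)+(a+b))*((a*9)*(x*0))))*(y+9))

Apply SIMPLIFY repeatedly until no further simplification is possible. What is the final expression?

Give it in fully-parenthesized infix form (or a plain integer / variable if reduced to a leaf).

Answer: ((((y*7)+(y+3))*7)*(y+9))

Derivation:
Start: (((((y*7)+(y+3))*7)+(((0+5)+(a+b))*((a*9)*(x*0))))*(y+9))
Step 1: at LRLL: (0+5) -> 5; overall: (((((y*7)+(y+3))*7)+(((0+5)+(a+b))*((a*9)*(x*0))))*(y+9)) -> (((((y*7)+(y+3))*7)+((5+(a+b))*((a*9)*(x*0))))*(y+9))
Step 2: at LRRR: (x*0) -> 0; overall: (((((y*7)+(y+3))*7)+((5+(a+b))*((a*9)*(x*0))))*(y+9)) -> (((((y*7)+(y+3))*7)+((5+(a+b))*((a*9)*0)))*(y+9))
Step 3: at LRR: ((a*9)*0) -> 0; overall: (((((y*7)+(y+3))*7)+((5+(a+b))*((a*9)*0)))*(y+9)) -> (((((y*7)+(y+3))*7)+((5+(a+b))*0))*(y+9))
Step 4: at LR: ((5+(a+b))*0) -> 0; overall: (((((y*7)+(y+3))*7)+((5+(a+b))*0))*(y+9)) -> (((((y*7)+(y+3))*7)+0)*(y+9))
Step 5: at L: ((((y*7)+(y+3))*7)+0) -> (((y*7)+(y+3))*7); overall: (((((y*7)+(y+3))*7)+0)*(y+9)) -> ((((y*7)+(y+3))*7)*(y+9))
Fixed point: ((((y*7)+(y+3))*7)*(y+9))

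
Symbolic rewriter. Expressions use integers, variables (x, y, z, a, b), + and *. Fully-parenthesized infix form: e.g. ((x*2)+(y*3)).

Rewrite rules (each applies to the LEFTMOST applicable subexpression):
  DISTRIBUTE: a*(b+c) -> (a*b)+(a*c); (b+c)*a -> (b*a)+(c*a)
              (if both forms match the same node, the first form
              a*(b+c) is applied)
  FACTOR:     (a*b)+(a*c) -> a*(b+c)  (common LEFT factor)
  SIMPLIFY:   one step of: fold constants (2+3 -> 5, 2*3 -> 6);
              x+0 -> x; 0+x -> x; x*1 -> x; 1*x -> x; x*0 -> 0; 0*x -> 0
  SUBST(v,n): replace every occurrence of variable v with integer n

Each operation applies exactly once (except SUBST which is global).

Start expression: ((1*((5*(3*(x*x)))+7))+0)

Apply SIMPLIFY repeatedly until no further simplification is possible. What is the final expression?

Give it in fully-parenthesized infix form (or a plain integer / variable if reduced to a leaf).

Answer: ((5*(3*(x*x)))+7)

Derivation:
Start: ((1*((5*(3*(x*x)))+7))+0)
Step 1: at root: ((1*((5*(3*(x*x)))+7))+0) -> (1*((5*(3*(x*x)))+7)); overall: ((1*((5*(3*(x*x)))+7))+0) -> (1*((5*(3*(x*x)))+7))
Step 2: at root: (1*((5*(3*(x*x)))+7)) -> ((5*(3*(x*x)))+7); overall: (1*((5*(3*(x*x)))+7)) -> ((5*(3*(x*x)))+7)
Fixed point: ((5*(3*(x*x)))+7)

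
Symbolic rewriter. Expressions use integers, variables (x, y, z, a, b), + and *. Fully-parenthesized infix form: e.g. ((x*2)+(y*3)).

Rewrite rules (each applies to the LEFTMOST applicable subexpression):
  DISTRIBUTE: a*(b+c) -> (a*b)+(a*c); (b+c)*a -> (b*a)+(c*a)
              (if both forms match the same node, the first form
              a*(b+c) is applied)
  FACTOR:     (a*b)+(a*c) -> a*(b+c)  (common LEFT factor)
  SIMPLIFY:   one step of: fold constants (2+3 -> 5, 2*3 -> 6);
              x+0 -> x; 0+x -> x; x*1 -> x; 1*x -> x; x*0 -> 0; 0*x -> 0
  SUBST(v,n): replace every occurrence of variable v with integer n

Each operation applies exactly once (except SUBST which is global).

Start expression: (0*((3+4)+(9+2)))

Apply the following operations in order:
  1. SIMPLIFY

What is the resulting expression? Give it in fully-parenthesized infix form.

Answer: 0

Derivation:
Start: (0*((3+4)+(9+2)))
Apply SIMPLIFY at root (target: (0*((3+4)+(9+2)))): (0*((3+4)+(9+2))) -> 0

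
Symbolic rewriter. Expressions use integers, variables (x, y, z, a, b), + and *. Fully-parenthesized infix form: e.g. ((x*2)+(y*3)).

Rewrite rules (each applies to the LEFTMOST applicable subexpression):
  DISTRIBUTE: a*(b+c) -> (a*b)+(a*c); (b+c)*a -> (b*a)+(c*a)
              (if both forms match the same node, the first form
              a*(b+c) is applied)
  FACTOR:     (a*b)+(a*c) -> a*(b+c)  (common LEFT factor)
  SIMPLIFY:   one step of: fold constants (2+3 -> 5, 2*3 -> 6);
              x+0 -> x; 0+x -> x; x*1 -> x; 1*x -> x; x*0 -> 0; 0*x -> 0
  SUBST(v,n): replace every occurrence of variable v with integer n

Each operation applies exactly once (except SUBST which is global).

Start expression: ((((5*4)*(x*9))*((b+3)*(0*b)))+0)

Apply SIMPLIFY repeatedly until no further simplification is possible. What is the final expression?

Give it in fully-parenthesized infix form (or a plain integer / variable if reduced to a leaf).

Start: ((((5*4)*(x*9))*((b+3)*(0*b)))+0)
Step 1: at root: ((((5*4)*(x*9))*((b+3)*(0*b)))+0) -> (((5*4)*(x*9))*((b+3)*(0*b))); overall: ((((5*4)*(x*9))*((b+3)*(0*b)))+0) -> (((5*4)*(x*9))*((b+3)*(0*b)))
Step 2: at LL: (5*4) -> 20; overall: (((5*4)*(x*9))*((b+3)*(0*b))) -> ((20*(x*9))*((b+3)*(0*b)))
Step 3: at RR: (0*b) -> 0; overall: ((20*(x*9))*((b+3)*(0*b))) -> ((20*(x*9))*((b+3)*0))
Step 4: at R: ((b+3)*0) -> 0; overall: ((20*(x*9))*((b+3)*0)) -> ((20*(x*9))*0)
Step 5: at root: ((20*(x*9))*0) -> 0; overall: ((20*(x*9))*0) -> 0
Fixed point: 0

Answer: 0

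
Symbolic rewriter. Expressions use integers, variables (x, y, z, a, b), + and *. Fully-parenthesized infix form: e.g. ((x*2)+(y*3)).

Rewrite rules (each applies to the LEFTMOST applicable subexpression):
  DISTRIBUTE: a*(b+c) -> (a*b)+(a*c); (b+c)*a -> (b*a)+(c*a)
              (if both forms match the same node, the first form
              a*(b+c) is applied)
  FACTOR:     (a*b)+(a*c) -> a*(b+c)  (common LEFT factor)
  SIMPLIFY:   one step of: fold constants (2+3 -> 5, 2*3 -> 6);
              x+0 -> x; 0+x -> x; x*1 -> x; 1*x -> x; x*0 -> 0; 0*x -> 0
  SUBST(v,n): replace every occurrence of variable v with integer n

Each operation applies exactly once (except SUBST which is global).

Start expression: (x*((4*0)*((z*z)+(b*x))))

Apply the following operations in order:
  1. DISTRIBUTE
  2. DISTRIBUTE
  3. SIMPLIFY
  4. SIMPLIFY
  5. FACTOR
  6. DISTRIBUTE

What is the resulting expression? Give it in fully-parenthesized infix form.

Start: (x*((4*0)*((z*z)+(b*x))))
Apply DISTRIBUTE at R (target: ((4*0)*((z*z)+(b*x)))): (x*((4*0)*((z*z)+(b*x)))) -> (x*(((4*0)*(z*z))+((4*0)*(b*x))))
Apply DISTRIBUTE at root (target: (x*(((4*0)*(z*z))+((4*0)*(b*x))))): (x*(((4*0)*(z*z))+((4*0)*(b*x)))) -> ((x*((4*0)*(z*z)))+(x*((4*0)*(b*x))))
Apply SIMPLIFY at LRL (target: (4*0)): ((x*((4*0)*(z*z)))+(x*((4*0)*(b*x)))) -> ((x*(0*(z*z)))+(x*((4*0)*(b*x))))
Apply SIMPLIFY at LR (target: (0*(z*z))): ((x*(0*(z*z)))+(x*((4*0)*(b*x)))) -> ((x*0)+(x*((4*0)*(b*x))))
Apply FACTOR at root (target: ((x*0)+(x*((4*0)*(b*x))))): ((x*0)+(x*((4*0)*(b*x)))) -> (x*(0+((4*0)*(b*x))))
Apply DISTRIBUTE at root (target: (x*(0+((4*0)*(b*x))))): (x*(0+((4*0)*(b*x)))) -> ((x*0)+(x*((4*0)*(b*x))))

Answer: ((x*0)+(x*((4*0)*(b*x))))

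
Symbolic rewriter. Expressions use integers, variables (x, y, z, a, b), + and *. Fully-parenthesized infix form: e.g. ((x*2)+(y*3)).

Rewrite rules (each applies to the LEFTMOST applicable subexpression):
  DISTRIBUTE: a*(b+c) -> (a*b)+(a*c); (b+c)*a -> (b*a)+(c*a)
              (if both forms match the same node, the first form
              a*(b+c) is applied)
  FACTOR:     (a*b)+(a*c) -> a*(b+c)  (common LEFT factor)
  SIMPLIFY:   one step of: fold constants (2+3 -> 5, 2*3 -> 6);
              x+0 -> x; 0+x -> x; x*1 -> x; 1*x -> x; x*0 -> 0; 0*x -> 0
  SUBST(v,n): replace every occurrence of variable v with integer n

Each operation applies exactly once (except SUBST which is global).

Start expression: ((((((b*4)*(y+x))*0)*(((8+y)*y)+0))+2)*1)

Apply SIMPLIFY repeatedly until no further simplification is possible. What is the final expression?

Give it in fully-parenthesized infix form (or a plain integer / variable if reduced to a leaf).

Start: ((((((b*4)*(y+x))*0)*(((8+y)*y)+0))+2)*1)
Step 1: at root: ((((((b*4)*(y+x))*0)*(((8+y)*y)+0))+2)*1) -> (((((b*4)*(y+x))*0)*(((8+y)*y)+0))+2); overall: ((((((b*4)*(y+x))*0)*(((8+y)*y)+0))+2)*1) -> (((((b*4)*(y+x))*0)*(((8+y)*y)+0))+2)
Step 2: at LL: (((b*4)*(y+x))*0) -> 0; overall: (((((b*4)*(y+x))*0)*(((8+y)*y)+0))+2) -> ((0*(((8+y)*y)+0))+2)
Step 3: at L: (0*(((8+y)*y)+0)) -> 0; overall: ((0*(((8+y)*y)+0))+2) -> (0+2)
Step 4: at root: (0+2) -> 2; overall: (0+2) -> 2
Fixed point: 2

Answer: 2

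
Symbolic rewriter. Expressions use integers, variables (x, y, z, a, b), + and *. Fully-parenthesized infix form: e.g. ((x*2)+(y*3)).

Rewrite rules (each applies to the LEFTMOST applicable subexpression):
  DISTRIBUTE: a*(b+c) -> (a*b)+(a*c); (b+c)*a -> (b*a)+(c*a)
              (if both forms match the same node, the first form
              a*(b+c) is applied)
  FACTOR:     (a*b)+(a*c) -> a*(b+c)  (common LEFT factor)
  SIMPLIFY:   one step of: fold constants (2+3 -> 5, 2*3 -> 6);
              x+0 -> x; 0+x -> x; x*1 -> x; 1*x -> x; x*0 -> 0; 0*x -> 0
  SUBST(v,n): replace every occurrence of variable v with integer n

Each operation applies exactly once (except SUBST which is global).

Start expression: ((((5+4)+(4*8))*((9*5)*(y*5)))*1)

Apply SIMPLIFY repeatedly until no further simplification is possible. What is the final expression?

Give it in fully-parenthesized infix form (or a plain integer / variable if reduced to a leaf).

Start: ((((5+4)+(4*8))*((9*5)*(y*5)))*1)
Step 1: at root: ((((5+4)+(4*8))*((9*5)*(y*5)))*1) -> (((5+4)+(4*8))*((9*5)*(y*5))); overall: ((((5+4)+(4*8))*((9*5)*(y*5)))*1) -> (((5+4)+(4*8))*((9*5)*(y*5)))
Step 2: at LL: (5+4) -> 9; overall: (((5+4)+(4*8))*((9*5)*(y*5))) -> ((9+(4*8))*((9*5)*(y*5)))
Step 3: at LR: (4*8) -> 32; overall: ((9+(4*8))*((9*5)*(y*5))) -> ((9+32)*((9*5)*(y*5)))
Step 4: at L: (9+32) -> 41; overall: ((9+32)*((9*5)*(y*5))) -> (41*((9*5)*(y*5)))
Step 5: at RL: (9*5) -> 45; overall: (41*((9*5)*(y*5))) -> (41*(45*(y*5)))
Fixed point: (41*(45*(y*5)))

Answer: (41*(45*(y*5)))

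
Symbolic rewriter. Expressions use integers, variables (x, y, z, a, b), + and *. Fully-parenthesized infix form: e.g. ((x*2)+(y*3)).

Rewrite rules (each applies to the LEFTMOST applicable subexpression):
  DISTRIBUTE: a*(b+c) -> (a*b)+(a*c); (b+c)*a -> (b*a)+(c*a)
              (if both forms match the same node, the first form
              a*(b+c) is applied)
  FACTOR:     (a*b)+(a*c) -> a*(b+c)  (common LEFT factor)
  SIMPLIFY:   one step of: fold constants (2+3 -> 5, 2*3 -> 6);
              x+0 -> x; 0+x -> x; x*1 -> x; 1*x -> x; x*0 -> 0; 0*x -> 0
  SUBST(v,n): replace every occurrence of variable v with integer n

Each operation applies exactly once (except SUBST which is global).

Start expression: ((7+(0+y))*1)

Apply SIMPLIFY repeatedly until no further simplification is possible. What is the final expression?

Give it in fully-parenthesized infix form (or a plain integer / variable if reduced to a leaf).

Answer: (7+y)

Derivation:
Start: ((7+(0+y))*1)
Step 1: at root: ((7+(0+y))*1) -> (7+(0+y)); overall: ((7+(0+y))*1) -> (7+(0+y))
Step 2: at R: (0+y) -> y; overall: (7+(0+y)) -> (7+y)
Fixed point: (7+y)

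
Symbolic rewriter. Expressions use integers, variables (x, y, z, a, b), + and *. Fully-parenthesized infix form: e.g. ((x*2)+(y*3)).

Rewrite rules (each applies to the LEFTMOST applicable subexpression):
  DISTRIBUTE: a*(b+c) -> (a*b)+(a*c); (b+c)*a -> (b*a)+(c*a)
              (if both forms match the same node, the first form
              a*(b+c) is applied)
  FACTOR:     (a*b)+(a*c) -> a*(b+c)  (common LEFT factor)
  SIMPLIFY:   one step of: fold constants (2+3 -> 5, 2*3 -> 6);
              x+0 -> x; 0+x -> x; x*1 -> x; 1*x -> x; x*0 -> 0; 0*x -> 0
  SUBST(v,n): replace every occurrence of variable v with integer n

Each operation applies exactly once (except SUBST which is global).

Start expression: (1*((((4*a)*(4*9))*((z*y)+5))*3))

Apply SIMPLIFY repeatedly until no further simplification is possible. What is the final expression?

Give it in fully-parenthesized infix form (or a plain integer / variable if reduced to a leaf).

Start: (1*((((4*a)*(4*9))*((z*y)+5))*3))
Step 1: at root: (1*((((4*a)*(4*9))*((z*y)+5))*3)) -> ((((4*a)*(4*9))*((z*y)+5))*3); overall: (1*((((4*a)*(4*9))*((z*y)+5))*3)) -> ((((4*a)*(4*9))*((z*y)+5))*3)
Step 2: at LLR: (4*9) -> 36; overall: ((((4*a)*(4*9))*((z*y)+5))*3) -> ((((4*a)*36)*((z*y)+5))*3)
Fixed point: ((((4*a)*36)*((z*y)+5))*3)

Answer: ((((4*a)*36)*((z*y)+5))*3)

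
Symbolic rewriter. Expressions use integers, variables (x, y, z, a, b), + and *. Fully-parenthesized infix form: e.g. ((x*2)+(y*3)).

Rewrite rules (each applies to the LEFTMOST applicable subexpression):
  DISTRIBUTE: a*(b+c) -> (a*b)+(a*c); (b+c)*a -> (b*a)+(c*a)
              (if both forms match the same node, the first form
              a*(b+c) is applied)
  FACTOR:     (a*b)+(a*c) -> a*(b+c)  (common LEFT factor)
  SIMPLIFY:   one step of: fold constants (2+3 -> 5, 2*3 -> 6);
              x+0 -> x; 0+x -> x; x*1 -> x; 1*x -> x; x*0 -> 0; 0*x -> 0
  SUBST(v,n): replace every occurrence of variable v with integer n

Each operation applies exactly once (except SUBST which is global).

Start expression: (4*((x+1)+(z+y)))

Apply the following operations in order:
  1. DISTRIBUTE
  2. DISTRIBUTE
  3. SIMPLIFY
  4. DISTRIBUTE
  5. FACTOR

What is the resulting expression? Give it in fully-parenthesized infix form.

Start: (4*((x+1)+(z+y)))
Apply DISTRIBUTE at root (target: (4*((x+1)+(z+y)))): (4*((x+1)+(z+y))) -> ((4*(x+1))+(4*(z+y)))
Apply DISTRIBUTE at L (target: (4*(x+1))): ((4*(x+1))+(4*(z+y))) -> (((4*x)+(4*1))+(4*(z+y)))
Apply SIMPLIFY at LR (target: (4*1)): (((4*x)+(4*1))+(4*(z+y))) -> (((4*x)+4)+(4*(z+y)))
Apply DISTRIBUTE at R (target: (4*(z+y))): (((4*x)+4)+(4*(z+y))) -> (((4*x)+4)+((4*z)+(4*y)))
Apply FACTOR at R (target: ((4*z)+(4*y))): (((4*x)+4)+((4*z)+(4*y))) -> (((4*x)+4)+(4*(z+y)))

Answer: (((4*x)+4)+(4*(z+y)))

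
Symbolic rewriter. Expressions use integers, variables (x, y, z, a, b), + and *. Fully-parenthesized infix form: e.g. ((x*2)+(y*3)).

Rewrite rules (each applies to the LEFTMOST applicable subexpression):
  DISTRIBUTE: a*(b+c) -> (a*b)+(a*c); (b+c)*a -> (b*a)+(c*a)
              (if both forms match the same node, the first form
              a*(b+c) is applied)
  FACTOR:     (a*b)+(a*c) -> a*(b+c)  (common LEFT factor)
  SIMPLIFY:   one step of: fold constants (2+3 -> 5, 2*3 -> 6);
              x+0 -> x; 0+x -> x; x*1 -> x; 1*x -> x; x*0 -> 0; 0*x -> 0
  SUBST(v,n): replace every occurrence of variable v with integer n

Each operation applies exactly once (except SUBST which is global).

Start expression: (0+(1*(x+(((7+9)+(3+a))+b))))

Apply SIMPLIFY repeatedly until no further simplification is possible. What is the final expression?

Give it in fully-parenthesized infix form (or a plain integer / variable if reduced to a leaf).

Start: (0+(1*(x+(((7+9)+(3+a))+b))))
Step 1: at root: (0+(1*(x+(((7+9)+(3+a))+b)))) -> (1*(x+(((7+9)+(3+a))+b))); overall: (0+(1*(x+(((7+9)+(3+a))+b)))) -> (1*(x+(((7+9)+(3+a))+b)))
Step 2: at root: (1*(x+(((7+9)+(3+a))+b))) -> (x+(((7+9)+(3+a))+b)); overall: (1*(x+(((7+9)+(3+a))+b))) -> (x+(((7+9)+(3+a))+b))
Step 3: at RLL: (7+9) -> 16; overall: (x+(((7+9)+(3+a))+b)) -> (x+((16+(3+a))+b))
Fixed point: (x+((16+(3+a))+b))

Answer: (x+((16+(3+a))+b))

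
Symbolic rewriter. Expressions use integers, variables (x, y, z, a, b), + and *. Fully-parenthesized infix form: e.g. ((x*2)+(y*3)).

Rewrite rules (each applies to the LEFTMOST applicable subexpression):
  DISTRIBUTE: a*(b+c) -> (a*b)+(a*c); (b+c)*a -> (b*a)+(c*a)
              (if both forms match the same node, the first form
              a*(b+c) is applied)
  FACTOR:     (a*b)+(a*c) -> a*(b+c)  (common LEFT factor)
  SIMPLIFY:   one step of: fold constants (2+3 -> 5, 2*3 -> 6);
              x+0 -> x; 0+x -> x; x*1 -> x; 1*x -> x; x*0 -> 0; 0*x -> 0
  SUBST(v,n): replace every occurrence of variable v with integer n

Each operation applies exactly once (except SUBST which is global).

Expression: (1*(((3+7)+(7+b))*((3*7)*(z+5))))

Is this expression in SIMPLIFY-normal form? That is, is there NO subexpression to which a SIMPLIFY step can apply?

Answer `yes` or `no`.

Answer: no

Derivation:
Expression: (1*(((3+7)+(7+b))*((3*7)*(z+5))))
Scanning for simplifiable subexpressions (pre-order)...
  at root: (1*(((3+7)+(7+b))*((3*7)*(z+5)))) (SIMPLIFIABLE)
  at R: (((3+7)+(7+b))*((3*7)*(z+5))) (not simplifiable)
  at RL: ((3+7)+(7+b)) (not simplifiable)
  at RLL: (3+7) (SIMPLIFIABLE)
  at RLR: (7+b) (not simplifiable)
  at RR: ((3*7)*(z+5)) (not simplifiable)
  at RRL: (3*7) (SIMPLIFIABLE)
  at RRR: (z+5) (not simplifiable)
Found simplifiable subexpr at path root: (1*(((3+7)+(7+b))*((3*7)*(z+5))))
One SIMPLIFY step would give: (((3+7)+(7+b))*((3*7)*(z+5)))
-> NOT in normal form.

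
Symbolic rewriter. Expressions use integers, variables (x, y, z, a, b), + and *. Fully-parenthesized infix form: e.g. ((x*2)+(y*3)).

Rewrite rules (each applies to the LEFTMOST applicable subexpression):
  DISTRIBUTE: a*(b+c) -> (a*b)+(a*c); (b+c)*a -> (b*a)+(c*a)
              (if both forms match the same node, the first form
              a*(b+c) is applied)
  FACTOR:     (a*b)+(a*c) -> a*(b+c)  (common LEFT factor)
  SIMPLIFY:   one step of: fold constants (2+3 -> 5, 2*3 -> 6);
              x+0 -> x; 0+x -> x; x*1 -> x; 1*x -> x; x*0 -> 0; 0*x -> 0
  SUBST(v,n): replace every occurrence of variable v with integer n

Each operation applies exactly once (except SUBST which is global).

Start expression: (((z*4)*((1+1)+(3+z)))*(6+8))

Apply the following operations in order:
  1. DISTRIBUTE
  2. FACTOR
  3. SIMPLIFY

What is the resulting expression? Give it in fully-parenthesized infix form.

Answer: (((z*4)*(2+(3+z)))*(6+8))

Derivation:
Start: (((z*4)*((1+1)+(3+z)))*(6+8))
Apply DISTRIBUTE at root (target: (((z*4)*((1+1)+(3+z)))*(6+8))): (((z*4)*((1+1)+(3+z)))*(6+8)) -> ((((z*4)*((1+1)+(3+z)))*6)+(((z*4)*((1+1)+(3+z)))*8))
Apply FACTOR at root (target: ((((z*4)*((1+1)+(3+z)))*6)+(((z*4)*((1+1)+(3+z)))*8))): ((((z*4)*((1+1)+(3+z)))*6)+(((z*4)*((1+1)+(3+z)))*8)) -> (((z*4)*((1+1)+(3+z)))*(6+8))
Apply SIMPLIFY at LRL (target: (1+1)): (((z*4)*((1+1)+(3+z)))*(6+8)) -> (((z*4)*(2+(3+z)))*(6+8))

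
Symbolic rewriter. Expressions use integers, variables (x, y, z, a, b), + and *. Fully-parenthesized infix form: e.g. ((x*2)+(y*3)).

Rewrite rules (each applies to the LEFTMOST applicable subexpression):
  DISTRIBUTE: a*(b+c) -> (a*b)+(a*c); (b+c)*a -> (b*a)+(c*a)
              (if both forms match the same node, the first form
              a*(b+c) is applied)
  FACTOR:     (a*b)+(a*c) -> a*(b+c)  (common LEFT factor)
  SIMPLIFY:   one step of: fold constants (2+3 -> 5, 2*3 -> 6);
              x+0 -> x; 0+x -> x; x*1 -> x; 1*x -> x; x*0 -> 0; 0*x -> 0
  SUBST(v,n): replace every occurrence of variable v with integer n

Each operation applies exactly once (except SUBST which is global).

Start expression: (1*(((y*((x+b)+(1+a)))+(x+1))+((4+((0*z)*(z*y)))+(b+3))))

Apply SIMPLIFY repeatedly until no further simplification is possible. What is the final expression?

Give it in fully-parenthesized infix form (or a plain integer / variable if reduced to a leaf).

Start: (1*(((y*((x+b)+(1+a)))+(x+1))+((4+((0*z)*(z*y)))+(b+3))))
Step 1: at root: (1*(((y*((x+b)+(1+a)))+(x+1))+((4+((0*z)*(z*y)))+(b+3)))) -> (((y*((x+b)+(1+a)))+(x+1))+((4+((0*z)*(z*y)))+(b+3))); overall: (1*(((y*((x+b)+(1+a)))+(x+1))+((4+((0*z)*(z*y)))+(b+3)))) -> (((y*((x+b)+(1+a)))+(x+1))+((4+((0*z)*(z*y)))+(b+3)))
Step 2: at RLRL: (0*z) -> 0; overall: (((y*((x+b)+(1+a)))+(x+1))+((4+((0*z)*(z*y)))+(b+3))) -> (((y*((x+b)+(1+a)))+(x+1))+((4+(0*(z*y)))+(b+3)))
Step 3: at RLR: (0*(z*y)) -> 0; overall: (((y*((x+b)+(1+a)))+(x+1))+((4+(0*(z*y)))+(b+3))) -> (((y*((x+b)+(1+a)))+(x+1))+((4+0)+(b+3)))
Step 4: at RL: (4+0) -> 4; overall: (((y*((x+b)+(1+a)))+(x+1))+((4+0)+(b+3))) -> (((y*((x+b)+(1+a)))+(x+1))+(4+(b+3)))
Fixed point: (((y*((x+b)+(1+a)))+(x+1))+(4+(b+3)))

Answer: (((y*((x+b)+(1+a)))+(x+1))+(4+(b+3)))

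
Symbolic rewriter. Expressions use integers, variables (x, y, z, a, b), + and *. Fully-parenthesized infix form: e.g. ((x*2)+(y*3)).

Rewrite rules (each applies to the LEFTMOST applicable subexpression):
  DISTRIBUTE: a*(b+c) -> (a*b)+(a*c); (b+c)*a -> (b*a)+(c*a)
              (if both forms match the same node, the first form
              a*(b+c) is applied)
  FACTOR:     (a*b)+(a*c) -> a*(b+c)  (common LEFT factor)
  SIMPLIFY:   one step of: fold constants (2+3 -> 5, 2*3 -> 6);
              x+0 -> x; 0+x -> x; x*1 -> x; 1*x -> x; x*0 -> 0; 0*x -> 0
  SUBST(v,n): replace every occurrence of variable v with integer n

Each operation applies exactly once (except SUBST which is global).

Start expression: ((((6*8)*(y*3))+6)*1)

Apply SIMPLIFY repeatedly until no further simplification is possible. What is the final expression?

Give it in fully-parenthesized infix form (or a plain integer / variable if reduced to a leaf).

Answer: ((48*(y*3))+6)

Derivation:
Start: ((((6*8)*(y*3))+6)*1)
Step 1: at root: ((((6*8)*(y*3))+6)*1) -> (((6*8)*(y*3))+6); overall: ((((6*8)*(y*3))+6)*1) -> (((6*8)*(y*3))+6)
Step 2: at LL: (6*8) -> 48; overall: (((6*8)*(y*3))+6) -> ((48*(y*3))+6)
Fixed point: ((48*(y*3))+6)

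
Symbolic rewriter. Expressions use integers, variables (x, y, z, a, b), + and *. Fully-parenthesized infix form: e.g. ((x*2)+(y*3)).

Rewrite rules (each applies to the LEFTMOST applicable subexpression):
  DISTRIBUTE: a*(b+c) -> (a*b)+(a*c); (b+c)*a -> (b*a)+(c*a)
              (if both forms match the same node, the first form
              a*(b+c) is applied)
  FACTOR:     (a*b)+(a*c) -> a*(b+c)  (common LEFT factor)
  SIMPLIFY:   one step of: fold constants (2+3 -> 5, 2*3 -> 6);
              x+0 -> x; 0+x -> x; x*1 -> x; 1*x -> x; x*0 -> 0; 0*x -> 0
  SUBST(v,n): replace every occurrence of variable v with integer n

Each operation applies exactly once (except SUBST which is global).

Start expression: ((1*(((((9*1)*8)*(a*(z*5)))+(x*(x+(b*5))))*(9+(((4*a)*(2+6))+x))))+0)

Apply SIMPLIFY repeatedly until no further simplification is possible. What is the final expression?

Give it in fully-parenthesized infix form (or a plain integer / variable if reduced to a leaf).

Start: ((1*(((((9*1)*8)*(a*(z*5)))+(x*(x+(b*5))))*(9+(((4*a)*(2+6))+x))))+0)
Step 1: at root: ((1*(((((9*1)*8)*(a*(z*5)))+(x*(x+(b*5))))*(9+(((4*a)*(2+6))+x))))+0) -> (1*(((((9*1)*8)*(a*(z*5)))+(x*(x+(b*5))))*(9+(((4*a)*(2+6))+x)))); overall: ((1*(((((9*1)*8)*(a*(z*5)))+(x*(x+(b*5))))*(9+(((4*a)*(2+6))+x))))+0) -> (1*(((((9*1)*8)*(a*(z*5)))+(x*(x+(b*5))))*(9+(((4*a)*(2+6))+x))))
Step 2: at root: (1*(((((9*1)*8)*(a*(z*5)))+(x*(x+(b*5))))*(9+(((4*a)*(2+6))+x)))) -> (((((9*1)*8)*(a*(z*5)))+(x*(x+(b*5))))*(9+(((4*a)*(2+6))+x))); overall: (1*(((((9*1)*8)*(a*(z*5)))+(x*(x+(b*5))))*(9+(((4*a)*(2+6))+x)))) -> (((((9*1)*8)*(a*(z*5)))+(x*(x+(b*5))))*(9+(((4*a)*(2+6))+x)))
Step 3: at LLLL: (9*1) -> 9; overall: (((((9*1)*8)*(a*(z*5)))+(x*(x+(b*5))))*(9+(((4*a)*(2+6))+x))) -> ((((9*8)*(a*(z*5)))+(x*(x+(b*5))))*(9+(((4*a)*(2+6))+x)))
Step 4: at LLL: (9*8) -> 72; overall: ((((9*8)*(a*(z*5)))+(x*(x+(b*5))))*(9+(((4*a)*(2+6))+x))) -> (((72*(a*(z*5)))+(x*(x+(b*5))))*(9+(((4*a)*(2+6))+x)))
Step 5: at RRLR: (2+6) -> 8; overall: (((72*(a*(z*5)))+(x*(x+(b*5))))*(9+(((4*a)*(2+6))+x))) -> (((72*(a*(z*5)))+(x*(x+(b*5))))*(9+(((4*a)*8)+x)))
Fixed point: (((72*(a*(z*5)))+(x*(x+(b*5))))*(9+(((4*a)*8)+x)))

Answer: (((72*(a*(z*5)))+(x*(x+(b*5))))*(9+(((4*a)*8)+x)))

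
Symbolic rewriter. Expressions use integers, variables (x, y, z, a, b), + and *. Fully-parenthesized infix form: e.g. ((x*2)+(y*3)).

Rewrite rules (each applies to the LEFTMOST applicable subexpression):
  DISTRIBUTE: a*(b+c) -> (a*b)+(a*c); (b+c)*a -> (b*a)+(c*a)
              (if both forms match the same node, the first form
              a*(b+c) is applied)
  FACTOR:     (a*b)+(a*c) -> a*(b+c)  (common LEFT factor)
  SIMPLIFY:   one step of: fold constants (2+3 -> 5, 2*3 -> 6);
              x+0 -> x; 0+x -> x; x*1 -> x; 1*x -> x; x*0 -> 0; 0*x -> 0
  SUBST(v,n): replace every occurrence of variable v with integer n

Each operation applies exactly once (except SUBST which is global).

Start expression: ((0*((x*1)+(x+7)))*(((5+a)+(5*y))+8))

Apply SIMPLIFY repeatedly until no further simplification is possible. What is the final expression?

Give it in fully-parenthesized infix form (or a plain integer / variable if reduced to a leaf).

Start: ((0*((x*1)+(x+7)))*(((5+a)+(5*y))+8))
Step 1: at L: (0*((x*1)+(x+7))) -> 0; overall: ((0*((x*1)+(x+7)))*(((5+a)+(5*y))+8)) -> (0*(((5+a)+(5*y))+8))
Step 2: at root: (0*(((5+a)+(5*y))+8)) -> 0; overall: (0*(((5+a)+(5*y))+8)) -> 0
Fixed point: 0

Answer: 0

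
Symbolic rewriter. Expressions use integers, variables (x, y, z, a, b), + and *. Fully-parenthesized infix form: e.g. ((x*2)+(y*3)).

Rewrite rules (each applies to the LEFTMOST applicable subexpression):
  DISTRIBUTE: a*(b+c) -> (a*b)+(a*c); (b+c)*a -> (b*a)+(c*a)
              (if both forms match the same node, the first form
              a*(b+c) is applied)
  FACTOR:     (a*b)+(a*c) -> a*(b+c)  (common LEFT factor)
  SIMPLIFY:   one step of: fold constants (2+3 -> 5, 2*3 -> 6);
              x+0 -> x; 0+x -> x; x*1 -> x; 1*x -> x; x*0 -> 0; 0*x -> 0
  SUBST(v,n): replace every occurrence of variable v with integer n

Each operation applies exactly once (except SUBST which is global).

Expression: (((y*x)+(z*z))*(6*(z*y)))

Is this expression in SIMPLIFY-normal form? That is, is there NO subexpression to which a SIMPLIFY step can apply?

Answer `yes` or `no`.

Answer: yes

Derivation:
Expression: (((y*x)+(z*z))*(6*(z*y)))
Scanning for simplifiable subexpressions (pre-order)...
  at root: (((y*x)+(z*z))*(6*(z*y))) (not simplifiable)
  at L: ((y*x)+(z*z)) (not simplifiable)
  at LL: (y*x) (not simplifiable)
  at LR: (z*z) (not simplifiable)
  at R: (6*(z*y)) (not simplifiable)
  at RR: (z*y) (not simplifiable)
Result: no simplifiable subexpression found -> normal form.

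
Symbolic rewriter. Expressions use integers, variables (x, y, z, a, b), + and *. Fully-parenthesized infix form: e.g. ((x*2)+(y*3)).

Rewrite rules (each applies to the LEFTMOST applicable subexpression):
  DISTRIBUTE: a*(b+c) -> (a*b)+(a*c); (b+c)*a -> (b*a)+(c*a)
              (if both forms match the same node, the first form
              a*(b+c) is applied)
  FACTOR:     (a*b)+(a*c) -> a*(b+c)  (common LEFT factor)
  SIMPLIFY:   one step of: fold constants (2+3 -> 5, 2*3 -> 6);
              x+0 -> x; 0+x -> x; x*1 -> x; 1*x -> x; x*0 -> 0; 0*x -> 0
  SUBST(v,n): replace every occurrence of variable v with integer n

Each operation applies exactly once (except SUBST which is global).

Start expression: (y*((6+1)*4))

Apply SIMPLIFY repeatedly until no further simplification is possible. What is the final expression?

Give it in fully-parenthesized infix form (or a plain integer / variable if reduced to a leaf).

Answer: (y*28)

Derivation:
Start: (y*((6+1)*4))
Step 1: at RL: (6+1) -> 7; overall: (y*((6+1)*4)) -> (y*(7*4))
Step 2: at R: (7*4) -> 28; overall: (y*(7*4)) -> (y*28)
Fixed point: (y*28)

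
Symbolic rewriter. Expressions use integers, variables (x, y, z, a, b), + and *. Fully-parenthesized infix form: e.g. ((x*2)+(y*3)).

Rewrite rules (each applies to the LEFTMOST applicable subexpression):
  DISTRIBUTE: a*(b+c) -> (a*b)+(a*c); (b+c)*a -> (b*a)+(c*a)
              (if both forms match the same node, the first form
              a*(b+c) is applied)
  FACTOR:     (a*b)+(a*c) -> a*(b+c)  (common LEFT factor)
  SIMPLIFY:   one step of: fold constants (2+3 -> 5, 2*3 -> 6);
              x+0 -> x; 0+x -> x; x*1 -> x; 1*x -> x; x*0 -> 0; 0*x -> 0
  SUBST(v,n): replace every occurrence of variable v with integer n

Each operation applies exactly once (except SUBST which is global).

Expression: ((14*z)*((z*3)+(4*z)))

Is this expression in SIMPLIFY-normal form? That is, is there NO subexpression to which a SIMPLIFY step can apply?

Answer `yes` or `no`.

Answer: yes

Derivation:
Expression: ((14*z)*((z*3)+(4*z)))
Scanning for simplifiable subexpressions (pre-order)...
  at root: ((14*z)*((z*3)+(4*z))) (not simplifiable)
  at L: (14*z) (not simplifiable)
  at R: ((z*3)+(4*z)) (not simplifiable)
  at RL: (z*3) (not simplifiable)
  at RR: (4*z) (not simplifiable)
Result: no simplifiable subexpression found -> normal form.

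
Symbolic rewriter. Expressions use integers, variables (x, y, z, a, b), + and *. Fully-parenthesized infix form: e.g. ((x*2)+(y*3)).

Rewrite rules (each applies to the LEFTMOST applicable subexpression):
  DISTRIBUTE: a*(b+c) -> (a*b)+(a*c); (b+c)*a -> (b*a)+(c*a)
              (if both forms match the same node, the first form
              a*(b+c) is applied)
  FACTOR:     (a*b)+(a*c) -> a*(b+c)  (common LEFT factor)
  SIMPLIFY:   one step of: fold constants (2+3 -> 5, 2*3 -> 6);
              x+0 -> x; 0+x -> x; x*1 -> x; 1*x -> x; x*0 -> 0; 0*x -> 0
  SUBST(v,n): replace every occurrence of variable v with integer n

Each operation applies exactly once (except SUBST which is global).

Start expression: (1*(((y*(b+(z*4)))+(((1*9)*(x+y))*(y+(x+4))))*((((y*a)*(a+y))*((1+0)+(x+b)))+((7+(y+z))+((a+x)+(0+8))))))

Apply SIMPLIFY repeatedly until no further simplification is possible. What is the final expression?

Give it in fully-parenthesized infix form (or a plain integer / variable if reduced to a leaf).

Answer: (((y*(b+(z*4)))+((9*(x+y))*(y+(x+4))))*((((y*a)*(a+y))*(1+(x+b)))+((7+(y+z))+((a+x)+8))))

Derivation:
Start: (1*(((y*(b+(z*4)))+(((1*9)*(x+y))*(y+(x+4))))*((((y*a)*(a+y))*((1+0)+(x+b)))+((7+(y+z))+((a+x)+(0+8))))))
Step 1: at root: (1*(((y*(b+(z*4)))+(((1*9)*(x+y))*(y+(x+4))))*((((y*a)*(a+y))*((1+0)+(x+b)))+((7+(y+z))+((a+x)+(0+8)))))) -> (((y*(b+(z*4)))+(((1*9)*(x+y))*(y+(x+4))))*((((y*a)*(a+y))*((1+0)+(x+b)))+((7+(y+z))+((a+x)+(0+8))))); overall: (1*(((y*(b+(z*4)))+(((1*9)*(x+y))*(y+(x+4))))*((((y*a)*(a+y))*((1+0)+(x+b)))+((7+(y+z))+((a+x)+(0+8)))))) -> (((y*(b+(z*4)))+(((1*9)*(x+y))*(y+(x+4))))*((((y*a)*(a+y))*((1+0)+(x+b)))+((7+(y+z))+((a+x)+(0+8)))))
Step 2: at LRLL: (1*9) -> 9; overall: (((y*(b+(z*4)))+(((1*9)*(x+y))*(y+(x+4))))*((((y*a)*(a+y))*((1+0)+(x+b)))+((7+(y+z))+((a+x)+(0+8))))) -> (((y*(b+(z*4)))+((9*(x+y))*(y+(x+4))))*((((y*a)*(a+y))*((1+0)+(x+b)))+((7+(y+z))+((a+x)+(0+8)))))
Step 3: at RLRL: (1+0) -> 1; overall: (((y*(b+(z*4)))+((9*(x+y))*(y+(x+4))))*((((y*a)*(a+y))*((1+0)+(x+b)))+((7+(y+z))+((a+x)+(0+8))))) -> (((y*(b+(z*4)))+((9*(x+y))*(y+(x+4))))*((((y*a)*(a+y))*(1+(x+b)))+((7+(y+z))+((a+x)+(0+8)))))
Step 4: at RRRR: (0+8) -> 8; overall: (((y*(b+(z*4)))+((9*(x+y))*(y+(x+4))))*((((y*a)*(a+y))*(1+(x+b)))+((7+(y+z))+((a+x)+(0+8))))) -> (((y*(b+(z*4)))+((9*(x+y))*(y+(x+4))))*((((y*a)*(a+y))*(1+(x+b)))+((7+(y+z))+((a+x)+8))))
Fixed point: (((y*(b+(z*4)))+((9*(x+y))*(y+(x+4))))*((((y*a)*(a+y))*(1+(x+b)))+((7+(y+z))+((a+x)+8))))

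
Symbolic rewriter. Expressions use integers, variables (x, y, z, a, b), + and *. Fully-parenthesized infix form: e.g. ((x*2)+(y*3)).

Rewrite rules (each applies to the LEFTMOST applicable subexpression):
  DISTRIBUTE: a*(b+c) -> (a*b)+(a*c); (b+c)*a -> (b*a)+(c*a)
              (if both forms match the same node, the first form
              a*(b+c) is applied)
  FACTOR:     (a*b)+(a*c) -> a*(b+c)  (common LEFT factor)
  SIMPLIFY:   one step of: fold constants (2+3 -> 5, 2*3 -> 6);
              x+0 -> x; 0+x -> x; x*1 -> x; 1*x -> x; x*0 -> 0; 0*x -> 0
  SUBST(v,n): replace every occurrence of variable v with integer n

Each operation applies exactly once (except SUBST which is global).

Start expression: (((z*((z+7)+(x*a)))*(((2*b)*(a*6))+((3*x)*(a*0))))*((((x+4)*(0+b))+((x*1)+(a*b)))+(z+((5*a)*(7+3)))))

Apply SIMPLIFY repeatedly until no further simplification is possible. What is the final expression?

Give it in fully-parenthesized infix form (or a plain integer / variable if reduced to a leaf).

Start: (((z*((z+7)+(x*a)))*(((2*b)*(a*6))+((3*x)*(a*0))))*((((x+4)*(0+b))+((x*1)+(a*b)))+(z+((5*a)*(7+3)))))
Step 1: at LRRR: (a*0) -> 0; overall: (((z*((z+7)+(x*a)))*(((2*b)*(a*6))+((3*x)*(a*0))))*((((x+4)*(0+b))+((x*1)+(a*b)))+(z+((5*a)*(7+3))))) -> (((z*((z+7)+(x*a)))*(((2*b)*(a*6))+((3*x)*0)))*((((x+4)*(0+b))+((x*1)+(a*b)))+(z+((5*a)*(7+3)))))
Step 2: at LRR: ((3*x)*0) -> 0; overall: (((z*((z+7)+(x*a)))*(((2*b)*(a*6))+((3*x)*0)))*((((x+4)*(0+b))+((x*1)+(a*b)))+(z+((5*a)*(7+3))))) -> (((z*((z+7)+(x*a)))*(((2*b)*(a*6))+0))*((((x+4)*(0+b))+((x*1)+(a*b)))+(z+((5*a)*(7+3)))))
Step 3: at LR: (((2*b)*(a*6))+0) -> ((2*b)*(a*6)); overall: (((z*((z+7)+(x*a)))*(((2*b)*(a*6))+0))*((((x+4)*(0+b))+((x*1)+(a*b)))+(z+((5*a)*(7+3))))) -> (((z*((z+7)+(x*a)))*((2*b)*(a*6)))*((((x+4)*(0+b))+((x*1)+(a*b)))+(z+((5*a)*(7+3)))))
Step 4: at RLLR: (0+b) -> b; overall: (((z*((z+7)+(x*a)))*((2*b)*(a*6)))*((((x+4)*(0+b))+((x*1)+(a*b)))+(z+((5*a)*(7+3))))) -> (((z*((z+7)+(x*a)))*((2*b)*(a*6)))*((((x+4)*b)+((x*1)+(a*b)))+(z+((5*a)*(7+3)))))
Step 5: at RLRL: (x*1) -> x; overall: (((z*((z+7)+(x*a)))*((2*b)*(a*6)))*((((x+4)*b)+((x*1)+(a*b)))+(z+((5*a)*(7+3))))) -> (((z*((z+7)+(x*a)))*((2*b)*(a*6)))*((((x+4)*b)+(x+(a*b)))+(z+((5*a)*(7+3)))))
Step 6: at RRRR: (7+3) -> 10; overall: (((z*((z+7)+(x*a)))*((2*b)*(a*6)))*((((x+4)*b)+(x+(a*b)))+(z+((5*a)*(7+3))))) -> (((z*((z+7)+(x*a)))*((2*b)*(a*6)))*((((x+4)*b)+(x+(a*b)))+(z+((5*a)*10))))
Fixed point: (((z*((z+7)+(x*a)))*((2*b)*(a*6)))*((((x+4)*b)+(x+(a*b)))+(z+((5*a)*10))))

Answer: (((z*((z+7)+(x*a)))*((2*b)*(a*6)))*((((x+4)*b)+(x+(a*b)))+(z+((5*a)*10))))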